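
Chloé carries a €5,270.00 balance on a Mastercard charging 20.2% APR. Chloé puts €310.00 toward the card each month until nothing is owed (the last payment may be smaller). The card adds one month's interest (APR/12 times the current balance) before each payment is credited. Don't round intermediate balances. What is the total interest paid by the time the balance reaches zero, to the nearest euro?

€991

Monthly rate r = 20.2%/12 = 1.68333% = 0.0168333.
Payoff takes n = ⌈−ln(1 − rB₀/P)/ln(1+r)⌉ = ⌈20.194⌉ = 21 payments; the last is €60.60.
Total paid = 20·€310.00 + €60.60 = €6,260.60.
Total interest = total paid − principal = €6,260.60 − €5,270.00 = €990.60.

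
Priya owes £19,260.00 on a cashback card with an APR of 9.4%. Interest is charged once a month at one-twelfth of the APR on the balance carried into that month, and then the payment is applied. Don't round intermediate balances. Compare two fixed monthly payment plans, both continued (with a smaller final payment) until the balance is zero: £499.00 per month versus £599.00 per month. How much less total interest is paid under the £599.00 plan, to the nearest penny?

Monthly rate r = 9.4%/12 = 0.783333% = 0.00783333.
At £499.00/mo: n = ⌈−ln(1 − rB₀/P)/ln(1+r)⌉ = 47 payments (last £70.63); total interest = total paid − £19,260.00 = £3,764.63.
At £599.00/mo: 38 payments (last £113.53); total interest £3,016.53.
Interest saved = £3,764.63 − £3,016.53 = £748.10.

£748.10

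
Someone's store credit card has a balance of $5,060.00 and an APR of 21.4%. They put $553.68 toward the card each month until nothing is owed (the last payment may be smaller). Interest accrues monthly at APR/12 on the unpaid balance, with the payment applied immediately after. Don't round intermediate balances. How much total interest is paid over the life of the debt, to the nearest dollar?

Monthly rate r = 21.4%/12 = 1.78333% = 0.0178333.
Payoff takes n = ⌈−ln(1 − rB₀/P)/ln(1+r)⌉ = ⌈10.065⌉ = 11 payments; the last is $36.03.
Total paid = 10·$553.68 + $36.03 = $5,572.83.
Total interest = total paid − principal = $5,572.83 − $5,060.00 = $512.83.

$513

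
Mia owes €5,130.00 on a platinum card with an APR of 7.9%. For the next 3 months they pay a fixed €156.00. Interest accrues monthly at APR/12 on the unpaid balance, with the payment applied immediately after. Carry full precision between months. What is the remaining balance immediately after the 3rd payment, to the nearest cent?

Monthly rate r = 7.9%/12 = 0.658333% = 0.00658333.
Each month: B ← B·(1+r) − €156.00.
Month 1: interest €33.77; balance after payment €5,007.77.
Month 2: interest €32.97; balance after payment €4,884.74.
Month 3: interest €32.16; balance after payment €4,760.90.

€4,760.90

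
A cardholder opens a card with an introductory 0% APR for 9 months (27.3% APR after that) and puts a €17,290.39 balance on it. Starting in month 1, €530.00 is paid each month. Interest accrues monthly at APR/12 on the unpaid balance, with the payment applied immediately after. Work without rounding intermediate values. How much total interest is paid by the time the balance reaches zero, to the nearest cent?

€5,645.19

Promo months 1–9 at r₀ = 0%/12 = 0; months 10+ at r₁ = 27.3%/12 = 0.02275.
After month 9 (no interest yet): B = €17,290.39 − 9·€530.00 = €12,520.39.
Then at r₁ with €530.00/mo: n₂ = −ln(1 − r₁·B/P)/ln(1+r₁) ≈ 34.27 → 35 more payments.
Total paid = 43·€530.00 + €145.58 = €22,935.58; interest = €22,935.58 − €17,290.39 = €5,645.19.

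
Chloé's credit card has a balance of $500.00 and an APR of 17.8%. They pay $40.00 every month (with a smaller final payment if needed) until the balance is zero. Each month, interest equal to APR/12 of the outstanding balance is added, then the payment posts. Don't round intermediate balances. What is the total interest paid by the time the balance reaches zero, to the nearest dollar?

Monthly rate r = 17.8%/12 = 1.48333% = 0.0148333.
Payoff takes n = ⌈−ln(1 − rB₀/P)/ln(1+r)⌉ = ⌈13.928⌉ = 14 payments; the last is $37.13.
Total paid = 13·$40.00 + $37.13 = $557.13.
Total interest = total paid − principal = $557.13 − $500.00 = $57.13.

$57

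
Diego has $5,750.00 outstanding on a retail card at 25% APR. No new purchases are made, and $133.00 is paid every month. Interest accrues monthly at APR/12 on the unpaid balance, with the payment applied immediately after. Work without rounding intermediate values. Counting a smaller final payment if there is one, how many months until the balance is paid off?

Monthly rate r = 25%/12 = 2.08333% = 0.0208333.
Recurrence: B ← B·(1+r) − $133.00.
Month 1: interest $119.79; balance after payment $5,736.79.
Month 2: interest $119.52; balance after payment $5,723.31.
Closed form: n = −ln(1 − rB₀/P)/ln(1+r) = −ln(0.099311)/ln(1.02083) ≈ 112.007, so the balance reaches zero during payment 113.

113 payments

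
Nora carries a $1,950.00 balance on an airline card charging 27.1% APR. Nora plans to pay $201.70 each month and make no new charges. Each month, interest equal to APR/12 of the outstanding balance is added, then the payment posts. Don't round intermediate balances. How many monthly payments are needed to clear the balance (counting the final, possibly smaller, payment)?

12 payments

Monthly rate r = 27.1%/12 = 2.25833% = 0.0225833.
Recurrence: B ← B·(1+r) − $201.70.
Month 1: interest $44.04; balance after payment $1,792.34.
Month 2: interest $40.48; balance after payment $1,631.11.
Closed form: n = −ln(1 − rB₀/P)/ln(1+r) = −ln(0.78167)/ln(1.02258) ≈ 11.030, so the balance reaches zero during payment 12.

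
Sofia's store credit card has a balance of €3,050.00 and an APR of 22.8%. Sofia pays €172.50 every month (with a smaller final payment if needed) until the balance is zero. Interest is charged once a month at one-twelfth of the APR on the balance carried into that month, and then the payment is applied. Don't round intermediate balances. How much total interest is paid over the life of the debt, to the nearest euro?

Monthly rate r = 22.8%/12 = 1.9% = 0.019.
Payoff takes n = ⌈−ln(1 − rB₀/P)/ln(1+r)⌉ = ⌈21.751⌉ = 22 payments; the last is €129.79.
Total paid = 21·€172.50 + €129.79 = €3,752.29.
Total interest = total paid − principal = €3,752.29 − €3,050.00 = €702.29.

€702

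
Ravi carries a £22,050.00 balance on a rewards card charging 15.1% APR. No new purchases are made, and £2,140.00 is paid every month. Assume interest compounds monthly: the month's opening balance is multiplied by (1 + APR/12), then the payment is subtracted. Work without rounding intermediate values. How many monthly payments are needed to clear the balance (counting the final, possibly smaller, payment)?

Monthly rate r = 15.1%/12 = 1.25833% = 0.0125833.
Recurrence: B ← B·(1+r) − £2,140.00.
Month 1: interest £277.46; balance after payment £20,187.46.
Month 2: interest £254.03; balance after payment £18,301.49.
Closed form: n = −ln(1 − rB₀/P)/ln(1+r) = −ln(0.87034)/ln(1.01258) ≈ 11.105, so the balance reaches zero during payment 12.

12 months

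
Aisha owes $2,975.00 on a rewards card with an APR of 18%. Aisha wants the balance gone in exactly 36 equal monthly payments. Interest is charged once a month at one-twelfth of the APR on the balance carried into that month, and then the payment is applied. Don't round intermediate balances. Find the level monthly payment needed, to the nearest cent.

$107.55

Monthly rate r = 18%/12 = 1.5% = 0.015.
Level-payment amortization: P = B₀·r / (1 − (1+r)^(−n)) = 2975.00·0.015 / (1 − 1.015^(−36)).
Denominator 1 − (1+r)^(−36) = 0.414910265.
P = 44.625 / 0.414910265 ≈ 107.55.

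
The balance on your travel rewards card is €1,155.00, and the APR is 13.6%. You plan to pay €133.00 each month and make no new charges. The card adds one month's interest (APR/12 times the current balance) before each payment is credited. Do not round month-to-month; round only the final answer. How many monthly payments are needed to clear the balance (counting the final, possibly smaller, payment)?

Monthly rate r = 13.6%/12 = 1.13333% = 0.0113333.
Recurrence: B ← B·(1+r) − €133.00.
Month 1: interest €13.09; balance after payment €1,035.09.
Month 2: interest €11.73; balance after payment €913.82.
Closed form: n = −ln(1 − rB₀/P)/ln(1+r) = −ln(0.90158)/ln(1.01133) ≈ 9.194, so the balance reaches zero during payment 10.

10 payments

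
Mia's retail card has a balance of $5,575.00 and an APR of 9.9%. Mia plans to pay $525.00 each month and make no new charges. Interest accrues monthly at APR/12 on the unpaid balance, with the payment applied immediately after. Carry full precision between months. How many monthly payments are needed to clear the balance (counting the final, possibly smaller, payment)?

Monthly rate r = 9.9%/12 = 0.825% = 0.00825.
Recurrence: B ← B·(1+r) − $525.00.
Month 1: interest $45.99; balance after payment $5,095.99.
Month 2: interest $42.04; balance after payment $4,613.04.
Closed form: n = −ln(1 − rB₀/P)/ln(1+r) = −ln(0.91239)/ln(1.00825) ≈ 11.159, so the balance reaches zero during payment 12.

12 payments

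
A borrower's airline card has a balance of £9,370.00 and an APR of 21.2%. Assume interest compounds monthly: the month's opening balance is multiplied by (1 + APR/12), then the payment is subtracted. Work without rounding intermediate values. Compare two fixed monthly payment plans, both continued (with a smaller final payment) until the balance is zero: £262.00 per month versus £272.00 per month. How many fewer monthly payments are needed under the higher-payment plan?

4 fewer payments

Monthly rate r = 21.2%/12 = 1.76667% = 0.0176667.
At £262.00/mo: n = ⌈−ln(1 − rB₀/P)/ln(1+r)⌉ = 58 payments (last £14.68); total interest = total paid − £9,370.00 = £5,578.68.
At £272.00/mo: 54 payments (last £153.46); total interest £5,199.46.
Payments saved = 58 − 54 = 4.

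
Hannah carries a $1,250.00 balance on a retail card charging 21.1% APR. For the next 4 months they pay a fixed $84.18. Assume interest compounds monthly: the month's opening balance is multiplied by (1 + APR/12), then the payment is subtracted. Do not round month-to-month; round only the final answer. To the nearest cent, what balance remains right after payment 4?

$994.56

Monthly rate r = 21.1%/12 = 1.75833% = 0.0175833.
Each month: B ← B·(1+r) − $84.18.
Month 1: interest $21.98; balance after payment $1,187.80.
Month 2: interest $20.89; balance after payment $1,124.50.
Month 3: interest $19.77; balance after payment $1,060.10.
Month 4: interest $18.64; balance after payment $994.56.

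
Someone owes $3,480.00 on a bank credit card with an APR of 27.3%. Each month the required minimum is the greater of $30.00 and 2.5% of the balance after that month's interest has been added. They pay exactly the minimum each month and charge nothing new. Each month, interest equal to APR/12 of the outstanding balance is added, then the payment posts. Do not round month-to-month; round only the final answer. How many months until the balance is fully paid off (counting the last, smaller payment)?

484 months

Monthly rate r = 27.3%/12 = 2.275% = 0.02275.
While 2.5% of the post-interest balance exceeds $30.00, each month B ← (B·(1+r))·(1 − 0.025), i.e. B shrinks by the factor (1+r)·0.975 = 0.99718.
This holds for months 1–386. Entering month 387 the balance is $1,170.53; 2.5% of the post-interest balance is now below $30.00, so the flat $30.00 minimum applies from here.
From month 387 a fixed $30.00 at rate r clears $1,170.53 in 98 more payments. Total: 386 + 98 = 484 months.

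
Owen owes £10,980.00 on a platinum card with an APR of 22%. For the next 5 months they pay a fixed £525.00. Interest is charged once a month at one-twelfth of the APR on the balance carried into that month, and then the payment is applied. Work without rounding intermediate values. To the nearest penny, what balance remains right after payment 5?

Monthly rate r = 22%/12 = 1.83333% = 0.0183333.
Each month: B ← B·(1+r) − £525.00.
Month 1: interest £201.30; balance after payment £10,656.30.
Month 2: interest £195.37; balance after payment £10,326.67.
Month 3: interest £189.32; balance after payment £9,990.99.
Month 4: interest £183.17; balance after payment £9,649.16.
Month 5: interest £176.90; balance after payment £9,301.06.

£9,301.06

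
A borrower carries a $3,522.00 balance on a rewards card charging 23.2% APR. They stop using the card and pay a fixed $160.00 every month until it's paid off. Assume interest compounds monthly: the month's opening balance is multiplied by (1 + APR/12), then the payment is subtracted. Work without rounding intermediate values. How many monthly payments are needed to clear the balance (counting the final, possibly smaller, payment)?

Monthly rate r = 23.2%/12 = 1.93333% = 0.0193333.
Recurrence: B ← B·(1+r) − $160.00.
Month 1: interest $68.09; balance after payment $3,430.09.
Month 2: interest $66.32; balance after payment $3,336.41.
Closed form: n = −ln(1 − rB₀/P)/ln(1+r) = −ln(0.57442)/ln(1.01933) ≈ 28.951, so the balance reaches zero during payment 29.

29 payments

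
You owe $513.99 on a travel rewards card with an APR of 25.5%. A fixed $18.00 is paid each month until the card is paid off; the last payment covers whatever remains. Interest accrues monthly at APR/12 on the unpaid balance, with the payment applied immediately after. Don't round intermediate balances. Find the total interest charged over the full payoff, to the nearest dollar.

Monthly rate r = 25.5%/12 = 2.125% = 0.02125.
Payoff takes n = ⌈−ln(1 − rB₀/P)/ln(1+r)⌉ = ⌈44.391⌉ = 45 payments; the last is $7.08.
Total paid = 44·$18.00 + $7.08 = $799.08.
Total interest = total paid − principal = $799.08 − $513.99 = $285.09.

$285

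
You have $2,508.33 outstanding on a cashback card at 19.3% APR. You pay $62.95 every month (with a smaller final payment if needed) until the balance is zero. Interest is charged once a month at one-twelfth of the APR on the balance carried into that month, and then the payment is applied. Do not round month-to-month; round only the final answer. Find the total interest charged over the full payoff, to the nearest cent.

Monthly rate r = 19.3%/12 = 1.60833% = 0.0160833.
Payoff takes n = ⌈−ln(1 − rB₀/P)/ln(1+r)⌉ = ⌈64.182⌉ = 65 payments; the last is $11.54.
Total paid = 64·$62.95 + $11.54 = $4,040.34.
Total interest = total paid − principal = $4,040.34 − $2,508.33 = $1,532.01.

$1,532.01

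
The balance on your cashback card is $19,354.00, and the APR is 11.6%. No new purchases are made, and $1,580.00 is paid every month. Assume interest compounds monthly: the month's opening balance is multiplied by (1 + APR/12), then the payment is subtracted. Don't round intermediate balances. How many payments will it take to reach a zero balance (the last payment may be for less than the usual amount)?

14 payments

Monthly rate r = 11.6%/12 = 0.966667% = 0.00966667.
Recurrence: B ← B·(1+r) − $1,580.00.
Month 1: interest $187.09; balance after payment $17,961.09.
Month 2: interest $173.62; balance after payment $16,554.71.
Closed form: n = −ln(1 − rB₀/P)/ln(1+r) = −ln(0.88159)/ln(1.00967) ≈ 13.100, so the balance reaches zero during payment 14.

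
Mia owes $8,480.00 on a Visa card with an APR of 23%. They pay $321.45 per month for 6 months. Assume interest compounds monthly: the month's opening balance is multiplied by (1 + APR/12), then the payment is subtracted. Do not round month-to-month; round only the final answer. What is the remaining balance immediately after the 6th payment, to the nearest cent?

$7,479.63

Monthly rate r = 23%/12 = 1.91667% = 0.0191667.
Each month: B ← B·(1+r) − $321.45.
Month 1: interest $162.53; balance after payment $8,321.08.
Month 2: interest $159.49; balance after payment $8,159.12.
Month 3: interest $156.38; balance after payment $7,994.05.
Month 4: interest $153.22; balance after payment $7,825.82.
Month 5: interest $149.99; balance after payment $7,654.37.
Month 6: interest $146.71; balance after payment $7,479.63.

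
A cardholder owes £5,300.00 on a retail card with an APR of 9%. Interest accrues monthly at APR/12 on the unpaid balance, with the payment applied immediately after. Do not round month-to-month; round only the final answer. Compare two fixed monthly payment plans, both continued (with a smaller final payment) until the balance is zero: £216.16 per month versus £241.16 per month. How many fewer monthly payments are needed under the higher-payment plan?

Monthly rate r = 9%/12 = 0.75% = 0.0075.
At £216.16/mo: n = ⌈−ln(1 − rB₀/P)/ln(1+r)⌉ = 28 payments (last £42.47); total interest = total paid − £5,300.00 = £578.79.
At £241.16/mo: 25 payments (last £25.57); total interest £513.41.
Payments saved = 28 − 25 = 3.

3 fewer payments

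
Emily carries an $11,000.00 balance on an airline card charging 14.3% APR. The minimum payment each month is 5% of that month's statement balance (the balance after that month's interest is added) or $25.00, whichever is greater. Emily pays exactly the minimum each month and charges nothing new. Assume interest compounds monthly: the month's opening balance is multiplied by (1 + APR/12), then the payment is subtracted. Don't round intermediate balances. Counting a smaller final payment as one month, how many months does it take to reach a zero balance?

Monthly rate r = 14.3%/12 = 1.19167% = 0.0119167.
While 5% of the post-interest balance exceeds $25.00, each month B ← (B·(1+r))·(1 − 0.05), i.e. B shrinks by the factor (1+r)·0.95 = 0.96132.
This holds for months 1–79. Entering month 80 the balance is $487.52; 5% of the post-interest balance is now below $25.00, so the flat $25.00 minimum applies from here.
From month 80 a fixed $25.00 at rate r clears $487.52 in 23 more payments. Total: 79 + 23 = 102 months.

102 months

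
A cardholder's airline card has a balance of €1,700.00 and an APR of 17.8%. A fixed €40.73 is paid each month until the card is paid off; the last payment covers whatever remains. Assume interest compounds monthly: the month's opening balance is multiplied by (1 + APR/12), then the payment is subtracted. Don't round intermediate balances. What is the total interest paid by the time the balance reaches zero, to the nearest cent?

€970.15

Monthly rate r = 17.8%/12 = 1.48333% = 0.0148333.
Payoff takes n = ⌈−ln(1 − rB₀/P)/ln(1+r)⌉ = ⌈65.555⌉ = 66 payments; the last is €22.70.
Total paid = 65·€40.73 + €22.70 = €2,670.15.
Total interest = total paid − principal = €2,670.15 − €1,700.00 = €970.15.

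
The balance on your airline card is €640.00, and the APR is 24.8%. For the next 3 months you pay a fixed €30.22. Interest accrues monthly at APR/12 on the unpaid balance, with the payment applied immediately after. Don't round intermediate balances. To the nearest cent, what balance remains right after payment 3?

Monthly rate r = 24.8%/12 = 2.06667% = 0.0206667.
Each month: B ← B·(1+r) − €30.22.
Month 1: interest €13.23; balance after payment €623.01.
Month 2: interest €12.88; balance after payment €605.66.
Month 3: interest €12.52; balance after payment €587.96.

€587.96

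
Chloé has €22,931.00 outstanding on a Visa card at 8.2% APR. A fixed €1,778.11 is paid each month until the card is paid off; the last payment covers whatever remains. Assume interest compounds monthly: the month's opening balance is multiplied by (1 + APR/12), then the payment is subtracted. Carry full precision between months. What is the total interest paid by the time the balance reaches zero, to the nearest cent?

€1,157.40

Monthly rate r = 8.2%/12 = 0.683333% = 0.00683333.
Payoff takes n = ⌈−ln(1 − rB₀/P)/ln(1+r)⌉ = ⌈13.546⌉ = 14 payments; the last is €972.97.
Total paid = 13·€1,778.11 + €972.97 = €24,088.40.
Total interest = total paid − principal = €24,088.40 − €22,931.00 = €1,157.40.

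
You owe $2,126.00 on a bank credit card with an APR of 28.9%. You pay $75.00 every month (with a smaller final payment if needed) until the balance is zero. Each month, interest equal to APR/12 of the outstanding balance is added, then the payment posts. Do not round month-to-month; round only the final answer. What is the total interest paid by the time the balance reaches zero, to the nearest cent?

Monthly rate r = 28.9%/12 = 2.40833% = 0.0240833.
Payoff takes n = ⌈−ln(1 − rB₀/P)/ln(1+r)⌉ = ⌈48.233⌉ = 49 payments; the last is $17.66.
Total paid = 48·$75.00 + $17.66 = $3,617.66.
Total interest = total paid − principal = $3,617.66 − $2,126.00 = $1,491.66.

$1,491.66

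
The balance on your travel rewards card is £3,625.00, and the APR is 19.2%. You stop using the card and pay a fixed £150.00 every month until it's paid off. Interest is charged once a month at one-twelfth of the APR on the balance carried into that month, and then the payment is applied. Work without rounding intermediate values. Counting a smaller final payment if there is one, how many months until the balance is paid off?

Monthly rate r = 19.2%/12 = 1.6% = 0.016.
Recurrence: B ← B·(1+r) − £150.00.
Month 1: interest £58.00; balance after payment £3,533.00.
Month 2: interest £56.53; balance after payment £3,439.53.
Closed form: n = −ln(1 − rB₀/P)/ln(1+r) = −ln(0.61333)/ln(1.016) ≈ 30.797, so the balance reaches zero during payment 31.

31 payments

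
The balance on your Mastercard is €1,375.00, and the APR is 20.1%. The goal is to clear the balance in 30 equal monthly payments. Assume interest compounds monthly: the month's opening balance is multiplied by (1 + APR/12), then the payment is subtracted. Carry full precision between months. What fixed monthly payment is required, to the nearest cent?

€58.68

Monthly rate r = 20.1%/12 = 1.675% = 0.01675.
Level-payment amortization: P = B₀·r / (1 − (1+r)^(−n)) = 1375.00·0.01675 / (1 − 1.01675^(−30)).
Denominator 1 − (1+r)^(−30) = 0.392460432.
P = 23.0312 / 0.392460432 ≈ 58.68.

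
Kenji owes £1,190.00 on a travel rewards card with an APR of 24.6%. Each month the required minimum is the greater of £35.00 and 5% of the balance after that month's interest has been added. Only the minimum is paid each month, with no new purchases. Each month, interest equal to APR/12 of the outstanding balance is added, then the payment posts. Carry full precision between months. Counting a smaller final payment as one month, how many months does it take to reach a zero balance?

44 months

Monthly rate r = 24.6%/12 = 2.05% = 0.0205.
While 5% of the post-interest balance exceeds £35.00, each month B ← (B·(1+r))·(1 − 0.05), i.e. B shrinks by the factor (1+r)·0.95 = 0.96947.
This holds for months 1–18. Entering month 19 the balance is £681.09; 5% of the post-interest balance is now below £35.00, so the flat £35.00 minimum applies from here.
From month 19 a fixed £35.00 at rate r clears £681.09 in 26 more payments. Total: 18 + 26 = 44 months.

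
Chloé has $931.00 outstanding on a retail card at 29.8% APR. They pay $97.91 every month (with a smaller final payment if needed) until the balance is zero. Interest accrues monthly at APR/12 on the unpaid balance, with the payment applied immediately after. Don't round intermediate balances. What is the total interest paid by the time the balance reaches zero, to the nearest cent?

$144.17

Monthly rate r = 29.8%/12 = 2.48333% = 0.0248333.
Payoff takes n = ⌈−ln(1 − rB₀/P)/ln(1+r)⌉ = ⌈10.981⌉ = 11 payments; the last is $96.07.
Total paid = 10·$97.91 + $96.07 = $1,075.17.
Total interest = total paid − principal = $1,075.17 − $931.00 = $144.17.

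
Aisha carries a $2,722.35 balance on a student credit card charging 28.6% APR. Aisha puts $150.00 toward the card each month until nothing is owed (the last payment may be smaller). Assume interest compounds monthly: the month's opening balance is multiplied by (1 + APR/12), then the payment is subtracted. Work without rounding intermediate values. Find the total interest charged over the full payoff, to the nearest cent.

Monthly rate r = 28.6%/12 = 2.38333% = 0.0238333.
Payoff takes n = ⌈−ln(1 − rB₀/P)/ln(1+r)⌉ = ⌈24.056⌉ = 25 payments; the last is $8.47.
Total paid = 24·$150.00 + $8.47 = $3,608.47.
Total interest = total paid − principal = $3,608.47 − $2,722.35 = $886.12.

$886.12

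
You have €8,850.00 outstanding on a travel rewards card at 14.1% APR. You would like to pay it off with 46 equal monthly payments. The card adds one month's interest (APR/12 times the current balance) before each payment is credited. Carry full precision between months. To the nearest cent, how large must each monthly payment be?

€250.15

Monthly rate r = 14.1%/12 = 1.175% = 0.01175.
Level-payment amortization: P = B₀·r / (1 − (1+r)^(−n)) = 8850.00·0.01175 / (1 − 1.01175^(−46)).
Denominator 1 − (1+r)^(−46) = 0.415704961.
P = 103.987 / 0.415704961 ≈ 250.15.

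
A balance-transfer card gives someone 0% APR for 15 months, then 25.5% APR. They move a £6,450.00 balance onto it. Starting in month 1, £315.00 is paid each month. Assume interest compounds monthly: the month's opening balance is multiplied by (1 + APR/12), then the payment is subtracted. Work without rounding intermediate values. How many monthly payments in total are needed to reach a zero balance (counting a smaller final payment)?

Promo months 1–15 at r₀ = 0%/12 = 0; months 16+ at r₁ = 25.5%/12 = 0.02125.
After month 15 (no interest yet): B = £6,450.00 − 15·£315.00 = £1,725.00.
Then at r₁ with £315.00/mo: n₂ = −ln(1 − r₁·B/P)/ln(1+r₁) ≈ 5.88 → 6 more payments.

21 payments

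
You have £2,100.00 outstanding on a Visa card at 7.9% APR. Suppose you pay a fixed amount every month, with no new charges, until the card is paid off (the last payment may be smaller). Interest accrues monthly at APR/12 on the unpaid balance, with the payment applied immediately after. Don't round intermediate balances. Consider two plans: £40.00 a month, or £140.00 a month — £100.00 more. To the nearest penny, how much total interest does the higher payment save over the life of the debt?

£366.77

Monthly rate r = 7.9%/12 = 0.658333% = 0.00658333.
At £40.00/mo: n = ⌈−ln(1 − rB₀/P)/ln(1+r)⌉ = 65 payments (last £25.16); total interest = total paid − £2,100.00 = £485.16.
At £140.00/mo: 16 payments (last £118.39); total interest £118.39.
Interest saved = £485.16 − £118.39 = £366.77.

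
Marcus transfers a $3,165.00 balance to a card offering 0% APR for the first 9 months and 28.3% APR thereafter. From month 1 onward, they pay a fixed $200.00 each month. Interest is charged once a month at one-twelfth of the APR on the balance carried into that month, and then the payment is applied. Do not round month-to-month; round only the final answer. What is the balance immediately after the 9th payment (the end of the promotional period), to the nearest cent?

$1,365.00

Promo months 1–9 at r₀ = 0%/12 = 0; months 10+ at r₁ = 28.3%/12 = 0.0235833.
After month 9 (no interest yet): B = $3,165.00 − 9·$200.00 = $1,365.00.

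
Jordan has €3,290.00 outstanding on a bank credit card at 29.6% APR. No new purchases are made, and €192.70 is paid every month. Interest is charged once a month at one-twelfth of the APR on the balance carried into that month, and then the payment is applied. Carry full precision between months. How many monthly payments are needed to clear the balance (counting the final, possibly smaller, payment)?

23 payments

Monthly rate r = 29.6%/12 = 2.46667% = 0.0246667.
Recurrence: B ← B·(1+r) − €192.70.
Month 1: interest €81.15; balance after payment €3,178.45.
Month 2: interest €78.40; balance after payment €3,064.16.
Closed form: n = −ln(1 − rB₀/P)/ln(1+r) = −ln(0.57886)/ln(1.02467) ≈ 22.435, so the balance reaches zero during payment 23.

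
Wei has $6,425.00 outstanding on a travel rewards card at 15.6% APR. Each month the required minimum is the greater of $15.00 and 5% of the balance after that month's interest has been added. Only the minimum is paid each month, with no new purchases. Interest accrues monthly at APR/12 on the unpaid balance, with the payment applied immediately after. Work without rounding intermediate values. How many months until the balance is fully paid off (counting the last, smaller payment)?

104 months

Monthly rate r = 15.6%/12 = 1.3% = 0.013.
While 5% of the post-interest balance exceeds $15.00, each month B ← (B·(1+r))·(1 − 0.05), i.e. B shrinks by the factor (1+r)·0.95 = 0.96235.
This holds for months 1–81. Entering month 82 the balance is $286.98; 5% of the post-interest balance is now below $15.00, so the flat $15.00 minimum applies from here.
From month 82 a fixed $15.00 at rate r clears $286.98 in 23 more payments. Total: 81 + 23 = 104 months.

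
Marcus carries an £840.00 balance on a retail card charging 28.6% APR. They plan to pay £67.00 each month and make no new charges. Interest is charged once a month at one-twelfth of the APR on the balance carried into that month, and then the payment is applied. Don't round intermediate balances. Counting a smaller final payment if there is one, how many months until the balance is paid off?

Monthly rate r = 28.6%/12 = 2.38333% = 0.0238333.
Recurrence: B ← B·(1+r) − £67.00.
Month 1: interest £20.02; balance after payment £793.02.
Month 2: interest £18.90; balance after payment £744.92.
Closed form: n = −ln(1 − rB₀/P)/ln(1+r) = −ln(0.70119)/ln(1.02383) ≈ 15.071, so the balance reaches zero during payment 16.

16 months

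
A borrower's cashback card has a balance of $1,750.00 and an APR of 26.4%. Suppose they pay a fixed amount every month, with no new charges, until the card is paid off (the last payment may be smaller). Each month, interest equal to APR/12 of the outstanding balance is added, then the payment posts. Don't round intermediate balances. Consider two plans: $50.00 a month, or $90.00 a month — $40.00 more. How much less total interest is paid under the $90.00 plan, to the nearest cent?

$1,068.01

Monthly rate r = 26.4%/12 = 2.2% = 0.022.
At $50.00/mo: n = ⌈−ln(1 − rB₀/P)/ln(1+r)⌉ = 68 payments (last $26.92); total interest = total paid − $1,750.00 = $1,626.92.
At $90.00/mo: 26 payments (last $58.91); total interest $558.91.
Interest saved = $1,626.92 − $558.91 = $1,068.01.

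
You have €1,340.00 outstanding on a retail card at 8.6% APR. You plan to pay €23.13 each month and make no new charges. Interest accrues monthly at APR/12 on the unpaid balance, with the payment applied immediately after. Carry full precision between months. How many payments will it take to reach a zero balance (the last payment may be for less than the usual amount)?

76 months

Monthly rate r = 8.6%/12 = 0.716667% = 0.00716667.
Recurrence: B ← B·(1+r) − €23.13.
Month 1: interest €9.60; balance after payment €1,326.47.
Month 2: interest €9.51; balance after payment €1,312.85.
Closed form: n = −ln(1 − rB₀/P)/ln(1+r) = −ln(0.58481)/ln(1.00717) ≈ 75.124, so the balance reaches zero during payment 76.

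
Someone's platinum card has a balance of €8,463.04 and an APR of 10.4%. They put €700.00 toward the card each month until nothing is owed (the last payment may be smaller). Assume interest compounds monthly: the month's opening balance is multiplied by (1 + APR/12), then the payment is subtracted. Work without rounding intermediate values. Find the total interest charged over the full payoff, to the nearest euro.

Monthly rate r = 10.4%/12 = 0.866667% = 0.00866667.
Payoff takes n = ⌈−ln(1 − rB₀/P)/ln(1+r)⌉ = ⌈12.827⌉ = 13 payments; the last is €579.17.
Total paid = 12·€700.00 + €579.17 = €8,979.17.
Total interest = total paid − principal = €8,979.17 − €8,463.04 = €516.13.

€516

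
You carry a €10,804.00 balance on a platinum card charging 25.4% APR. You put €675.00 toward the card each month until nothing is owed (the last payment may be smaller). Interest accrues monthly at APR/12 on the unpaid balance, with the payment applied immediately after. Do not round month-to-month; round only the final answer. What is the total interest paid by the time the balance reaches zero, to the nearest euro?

€2,529

Monthly rate r = 25.4%/12 = 2.11667% = 0.0211667.
Payoff takes n = ⌈−ln(1 − rB₀/P)/ln(1+r)⌉ = ⌈19.750⌉ = 20 payments; the last is €507.83.
Total paid = 19·€675.00 + €507.83 = €13,332.83.
Total interest = total paid − principal = €13,332.83 − €10,804.00 = €2,528.83.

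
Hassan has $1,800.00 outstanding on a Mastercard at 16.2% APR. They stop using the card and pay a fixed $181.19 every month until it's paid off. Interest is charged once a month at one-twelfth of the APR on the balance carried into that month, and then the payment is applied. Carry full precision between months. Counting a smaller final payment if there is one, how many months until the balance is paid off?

11 months

Monthly rate r = 16.2%/12 = 1.35% = 0.0135.
Recurrence: B ← B·(1+r) − $181.19.
Month 1: interest $24.30; balance after payment $1,643.11.
Month 2: interest $22.18; balance after payment $1,484.10.
Closed form: n = −ln(1 − rB₀/P)/ln(1+r) = −ln(0.86589)/ln(1.0135) ≈ 10.739, so the balance reaches zero during payment 11.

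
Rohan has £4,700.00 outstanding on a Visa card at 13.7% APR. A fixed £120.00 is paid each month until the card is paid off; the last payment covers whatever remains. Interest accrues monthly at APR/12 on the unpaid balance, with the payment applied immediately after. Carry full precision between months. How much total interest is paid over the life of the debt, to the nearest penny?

Monthly rate r = 13.7%/12 = 1.14167% = 0.0114167.
Payoff takes n = ⌈−ln(1 − rB₀/P)/ln(1+r)⌉ = ⌈52.209⌉ = 53 payments; the last is £25.17.
Total paid = 52·£120.00 + £25.17 = £6,265.17.
Total interest = total paid − principal = £6,265.17 − £4,700.00 = £1,565.17.

£1,565.17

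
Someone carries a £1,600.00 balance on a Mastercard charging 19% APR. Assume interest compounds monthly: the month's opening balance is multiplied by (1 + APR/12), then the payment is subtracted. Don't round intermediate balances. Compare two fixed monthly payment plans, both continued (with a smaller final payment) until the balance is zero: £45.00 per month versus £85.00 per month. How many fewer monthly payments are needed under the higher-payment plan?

Monthly rate r = 19%/12 = 1.58333% = 0.0158333.
At £45.00/mo: n = ⌈−ln(1 − rB₀/P)/ln(1+r)⌉ = 53 payments (last £31.17); total interest = total paid − £1,600.00 = £771.17.
At £85.00/mo: 23 payments (last £44.93); total interest £314.93.
Payments saved = 53 − 23 = 30.

30 fewer payments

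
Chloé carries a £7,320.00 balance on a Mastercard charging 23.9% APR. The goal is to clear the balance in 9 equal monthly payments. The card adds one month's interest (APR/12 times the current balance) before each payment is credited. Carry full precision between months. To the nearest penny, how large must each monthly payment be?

£896.46

Monthly rate r = 23.9%/12 = 1.99167% = 0.0199167.
Level-payment amortization: P = B₀·r / (1 − (1+r)^(−n)) = 7320.00·0.0199167 / (1 − 1.01992^(−9)).
Denominator 1 − (1+r)^(−9) = 0.162629221.
P = 145.79 / 0.162629221 ≈ 896.46.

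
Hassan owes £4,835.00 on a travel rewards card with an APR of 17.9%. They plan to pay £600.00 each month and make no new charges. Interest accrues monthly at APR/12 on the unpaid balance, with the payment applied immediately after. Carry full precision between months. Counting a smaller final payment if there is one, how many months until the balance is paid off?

Monthly rate r = 17.9%/12 = 1.49167% = 0.0149167.
Recurrence: B ← B·(1+r) − £600.00.
Month 1: interest £72.12; balance after payment £4,307.12.
Month 2: interest £64.25; balance after payment £3,771.37.
Closed form: n = −ln(1 − rB₀/P)/ln(1+r) = −ln(0.8798)/ln(1.01492) ≈ 8.649, so the balance reaches zero during payment 9.

9 payments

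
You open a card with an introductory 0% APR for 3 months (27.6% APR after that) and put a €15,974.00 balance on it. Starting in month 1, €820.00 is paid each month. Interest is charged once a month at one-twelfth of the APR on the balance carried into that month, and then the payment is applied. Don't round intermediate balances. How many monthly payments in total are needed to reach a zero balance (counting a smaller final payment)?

24 months

Promo months 1–3 at r₀ = 0%/12 = 0; months 4+ at r₁ = 27.6%/12 = 0.023.
After month 3 (no interest yet): B = €15,974.00 − 3·€820.00 = €13,514.00.
Then at r₁ with €820.00/mo: n₂ = −ln(1 − r₁·B/P)/ln(1+r₁) ≈ 20.96 → 21 more payments.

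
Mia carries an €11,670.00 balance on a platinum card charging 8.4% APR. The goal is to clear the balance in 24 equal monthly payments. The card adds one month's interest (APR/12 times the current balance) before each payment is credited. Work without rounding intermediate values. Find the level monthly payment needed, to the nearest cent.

€529.93

Monthly rate r = 8.4%/12 = 0.7% = 0.007.
Level-payment amortization: P = B₀·r / (1 − (1+r)^(−n)) = 11670.00·0.007 / (1 − 1.007^(−24)).
Denominator 1 − (1+r)^(−24) = 0.15415126.
P = 81.69 / 0.15415126 ≈ 529.93.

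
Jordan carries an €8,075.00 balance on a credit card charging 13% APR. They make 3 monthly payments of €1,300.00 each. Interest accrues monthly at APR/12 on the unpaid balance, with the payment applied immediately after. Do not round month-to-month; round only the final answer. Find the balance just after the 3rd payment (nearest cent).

€4,397.89

Monthly rate r = 13%/12 = 1.08333% = 0.0108333.
Each month: B ← B·(1+r) − €1,300.00.
Month 1: interest €87.48; balance after payment €6,862.48.
Month 2: interest €74.34; balance after payment €5,636.82.
Month 3: interest €61.07; balance after payment €4,397.89.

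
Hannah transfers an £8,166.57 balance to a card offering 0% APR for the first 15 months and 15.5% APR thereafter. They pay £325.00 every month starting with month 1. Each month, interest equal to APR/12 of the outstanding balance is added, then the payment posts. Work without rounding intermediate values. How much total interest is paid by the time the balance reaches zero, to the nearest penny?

£259.02

Promo months 1–15 at r₀ = 0%/12 = 0; months 16+ at r₁ = 15.5%/12 = 0.0129167.
After month 15 (no interest yet): B = £8,166.57 − 15·£325.00 = £3,291.57.
Then at r₁ with £325.00/mo: n₂ = −ln(1 − r₁·B/P)/ln(1+r₁) ≈ 10.92 → 11 more payments.
Total paid = 25·£325.00 + £300.59 = £8,425.59; interest = £8,425.59 − £8,166.57 = £259.02.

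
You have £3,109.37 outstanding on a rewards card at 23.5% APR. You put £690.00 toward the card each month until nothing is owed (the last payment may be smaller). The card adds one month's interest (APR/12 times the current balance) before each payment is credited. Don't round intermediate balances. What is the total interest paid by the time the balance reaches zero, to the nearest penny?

£178.82

Monthly rate r = 23.5%/12 = 1.95833% = 0.0195833.
Payoff takes n = ⌈−ln(1 − rB₀/P)/ln(1+r)⌉ = ⌈4.764⌉ = 5 payments; the last is £528.19.
Total paid = 4·£690.00 + £528.19 = £3,288.19.
Total interest = total paid − principal = £3,288.19 − £3,109.37 = £178.82.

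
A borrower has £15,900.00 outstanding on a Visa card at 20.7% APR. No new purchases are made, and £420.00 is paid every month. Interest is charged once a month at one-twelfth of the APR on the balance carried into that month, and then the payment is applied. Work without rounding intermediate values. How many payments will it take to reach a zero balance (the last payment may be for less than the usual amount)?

62 months

Monthly rate r = 20.7%/12 = 1.725% = 0.01725.
Recurrence: B ← B·(1+r) − £420.00.
Month 1: interest £274.27; balance after payment £15,754.27.
Month 2: interest £271.76; balance after payment £15,606.04.
Closed form: n = −ln(1 − rB₀/P)/ln(1+r) = −ln(0.34696)/ln(1.01725) ≈ 61.892, so the balance reaches zero during payment 62.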